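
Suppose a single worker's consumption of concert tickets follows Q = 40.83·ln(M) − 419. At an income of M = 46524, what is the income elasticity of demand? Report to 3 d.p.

2.059

At M = 46524: Q = 19.830.
dQ/dM = 40.83/M = 0.000877612 at this income.
η = (dQ/dM)·(M/Q) = 0.000877612 × (46524/19.830) = 2.059.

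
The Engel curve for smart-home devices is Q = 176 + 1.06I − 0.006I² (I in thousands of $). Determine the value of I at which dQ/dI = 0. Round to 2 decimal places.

88.33

dQ/dI = 1.06 − 0.012I.
The good is inferior where dQ/dI < 0. Setting dQ/dI = 0 gives I = 1.06 / 0.012 = 88.33.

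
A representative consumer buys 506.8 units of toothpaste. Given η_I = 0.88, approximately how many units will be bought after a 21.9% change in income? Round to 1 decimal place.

%ΔQ ≈ η × %ΔI = 0.88 × 21.9% = 19.272%.
New Q ≈ 506.8 × (1 + 0.19272) = 604.5.

604.5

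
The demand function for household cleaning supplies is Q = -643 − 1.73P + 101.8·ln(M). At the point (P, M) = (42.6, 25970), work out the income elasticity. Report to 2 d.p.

At P = 42.6, M = 25970: Q = 318.068.
Holding P constant, ∂Q/∂M = 101.8/M = 0.00391991.
η_M = (∂Q/∂M)·(M/Q) = 0.00391991 × (25970/318.068) = 0.32.

0.32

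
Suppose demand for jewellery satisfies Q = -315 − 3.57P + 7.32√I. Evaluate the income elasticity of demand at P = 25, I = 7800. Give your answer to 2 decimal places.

At P = 25, I = 7800: Q = 242.235.
Holding P constant, ∂Q/∂I = 7.32/(2√I) = 0.0414413.
η_I = (∂Q/∂I)·(I/Q) = 0.0414413 × (7800/242.235) = 1.33.

1.33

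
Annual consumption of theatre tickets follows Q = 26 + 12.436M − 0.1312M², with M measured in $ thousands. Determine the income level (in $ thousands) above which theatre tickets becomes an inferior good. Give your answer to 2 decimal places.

47.39

dQ/dM = 12.436 − 0.2624M.
The good is inferior where dQ/dM < 0. Setting dQ/dM = 0 gives M = 12.436 / 0.2624 = 47.39.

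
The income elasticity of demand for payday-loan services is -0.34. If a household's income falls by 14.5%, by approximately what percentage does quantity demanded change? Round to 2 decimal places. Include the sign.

4.93%

%ΔQ ≈ η × %ΔI = -0.34 × (-14.5%) = 4.93%.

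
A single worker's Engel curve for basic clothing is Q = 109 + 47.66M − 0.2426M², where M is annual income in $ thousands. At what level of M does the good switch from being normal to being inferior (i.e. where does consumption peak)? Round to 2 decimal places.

98.23

dQ/dM = 47.66 − 0.4852M.
The good is inferior where dQ/dM < 0. Setting dQ/dM = 0 gives M = 47.66 / 0.4852 = 98.23.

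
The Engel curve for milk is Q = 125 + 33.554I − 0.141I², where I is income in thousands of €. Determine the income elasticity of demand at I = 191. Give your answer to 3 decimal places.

At I = 191: Q = 1389.9930.
dQ/dI = 33.554 − 0.282I = -20.30800.
η = (dQ/dI)·(I/Q) = -20.30800 × (191/1389.9930) = -2.791.

-2.791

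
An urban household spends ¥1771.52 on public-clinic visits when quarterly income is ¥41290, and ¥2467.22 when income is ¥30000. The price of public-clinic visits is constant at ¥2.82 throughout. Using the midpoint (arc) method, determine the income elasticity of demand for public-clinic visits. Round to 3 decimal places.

-1.036

With a constant price, Q₁ = 1771.52/2.82 = 628.199 and Q₂ = 2467.22/2.82 = 874.901 (equivalently, work directly with expenditure since P cancels).
Midpoint %ΔQ = (2467.22 − 1771.52)/2119.37 = 0.32826; midpoint %ΔI = (30000 − 41290)/35645 = -0.31673.
η = 0.32826 / -0.31673 = -1.036.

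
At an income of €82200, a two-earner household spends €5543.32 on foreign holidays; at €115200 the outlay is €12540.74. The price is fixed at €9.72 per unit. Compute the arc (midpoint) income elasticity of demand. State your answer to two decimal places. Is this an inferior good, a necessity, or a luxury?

With a constant price, Q₁ = 5543.32/9.72 = 570.300 and Q₂ = 12540.74/9.72 = 1290.200 (equivalently, work directly with expenditure since P cancels).
Midpoint %ΔQ = (12540.74 − 5543.32)/9042.03 = 0.77388; midpoint %ΔI = (115200 − 82200)/98700 = 0.33435.
η = 0.77388 / 0.33435 = 2.31.
η > 1 ⇒ luxury.

2.31 (luxury)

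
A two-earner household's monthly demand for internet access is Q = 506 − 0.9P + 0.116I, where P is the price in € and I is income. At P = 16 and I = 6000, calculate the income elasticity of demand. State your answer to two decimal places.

0.59

At P = 16, I = 6000: Q = 1187.600.
Holding P constant, ∂Q/∂I = 0.116.
η_I = (∂Q/∂I)·(I/Q) = 0.116 × (6000/1187.600) = 0.59.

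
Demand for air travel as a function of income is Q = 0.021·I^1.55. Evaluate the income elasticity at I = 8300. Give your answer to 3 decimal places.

1.550

For Q = A·I^β the income elasticity is constant and equal to β.
Here β = 1.55, so η = 1.550.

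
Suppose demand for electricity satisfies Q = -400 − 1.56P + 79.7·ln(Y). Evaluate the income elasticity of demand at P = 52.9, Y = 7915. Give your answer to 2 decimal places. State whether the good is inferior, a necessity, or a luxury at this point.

0.34 (necessity)

At P = 52.9, Y = 7915: Q = 232.904.
Holding P constant, ∂Q/∂Y = 79.7/Y = 0.0100695.
η_Y = (∂Q/∂Y)·(Y/Q) = 0.0100695 × (7915/232.904) = 0.34.
Since 0 < η < 1, this is a necessity.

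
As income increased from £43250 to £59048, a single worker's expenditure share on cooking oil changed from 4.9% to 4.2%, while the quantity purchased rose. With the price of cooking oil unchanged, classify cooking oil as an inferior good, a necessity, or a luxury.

Quantity rises but the budget share falls as income rises, so 0 < η < 1.

necessity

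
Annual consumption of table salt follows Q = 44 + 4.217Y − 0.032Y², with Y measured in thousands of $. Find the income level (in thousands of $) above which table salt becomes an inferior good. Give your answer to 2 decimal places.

dQ/dY = 4.217 − 0.064Y.
The good is inferior where dQ/dY < 0. Setting dQ/dY = 0 gives Y = 4.217 / 0.064 = 65.89.

65.89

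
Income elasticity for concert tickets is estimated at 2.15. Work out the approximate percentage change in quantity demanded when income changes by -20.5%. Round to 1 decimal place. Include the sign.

-44.1%

%ΔQ ≈ η × %ΔI = 2.15 × (-20.5%) = -44.1%.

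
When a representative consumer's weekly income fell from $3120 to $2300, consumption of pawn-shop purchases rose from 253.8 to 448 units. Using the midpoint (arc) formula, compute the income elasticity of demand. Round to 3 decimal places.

ΔQ = 448 − 253.8 = 194.2; midpoint Q̄ = (253.8 + 448)/2 = 350.9.
ΔI = 2300 − 3120 = -820; midpoint Ī = (3120 + 2300)/2 = 2710.
η = (ΔQ/Q̄) ÷ (ΔI/Ī) = (194.2/350.9) ÷ (-820/2710) = -1.829.

-1.829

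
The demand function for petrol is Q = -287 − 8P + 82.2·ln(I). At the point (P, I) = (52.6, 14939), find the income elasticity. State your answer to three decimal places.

0.999

At P = 52.6, I = 14939: Q = 82.284.
Holding P constant, ∂Q/∂I = 82.2/I = 0.00550238.
η_I = (∂Q/∂I)·(I/Q) = 0.00550238 × (14939/82.284) = 0.999.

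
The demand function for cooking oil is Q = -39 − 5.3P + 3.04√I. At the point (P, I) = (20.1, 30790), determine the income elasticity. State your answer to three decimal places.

0.688

At P = 20.1, I = 30790: Q = 387.901.
Holding P constant, ∂Q/∂I = 3.04/(2√I) = 0.00866241.
η_I = (∂Q/∂I)·(I/Q) = 0.00866241 × (30790/387.901) = 0.688.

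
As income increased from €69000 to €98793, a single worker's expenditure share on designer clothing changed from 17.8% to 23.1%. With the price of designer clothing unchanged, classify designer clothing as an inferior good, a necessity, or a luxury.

The budget share rises as income rises, so η > 1.

luxury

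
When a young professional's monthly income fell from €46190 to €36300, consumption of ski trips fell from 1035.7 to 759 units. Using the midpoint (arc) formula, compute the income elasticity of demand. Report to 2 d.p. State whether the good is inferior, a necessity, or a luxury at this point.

ΔQ = 759 − 1035.7 = -276.7; midpoint Q̄ = (1035.7 + 759)/2 = 897.35.
ΔI = 36300 − 46190 = -9890; midpoint Ī = (46190 + 36300)/2 = 41245.
η = (ΔQ/Q̄) ÷ (ΔI/Ī) = (-276.7/897.35) ÷ (-9890/41245) = 1.29.
η > 1 ⇒ luxury.

1.29 (luxury)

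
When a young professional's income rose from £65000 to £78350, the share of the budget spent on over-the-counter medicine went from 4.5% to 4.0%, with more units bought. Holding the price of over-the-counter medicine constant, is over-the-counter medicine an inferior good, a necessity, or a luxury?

Quantity rises but the budget share falls as income rises, so 0 < η < 1.

necessity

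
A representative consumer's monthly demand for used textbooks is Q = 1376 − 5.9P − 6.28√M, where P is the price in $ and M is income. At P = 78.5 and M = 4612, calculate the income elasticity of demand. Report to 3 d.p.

-0.438

At P = 78.5, M = 4612: Q = 486.364.
Holding P constant, ∂Q/∂M = -6.28/(2√M) = -0.0462365.
η_M = (∂Q/∂M)·(M/Q) = -0.0462365 × (4612/486.364) = -0.438.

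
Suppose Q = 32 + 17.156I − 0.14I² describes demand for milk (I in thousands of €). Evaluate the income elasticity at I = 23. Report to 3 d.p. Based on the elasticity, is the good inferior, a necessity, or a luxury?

0.699 (necessity)

At I = 23: Q = 352.5280.
dQ/dI = 17.156 − 0.28I = 10.71600.
η = (dQ/dI)·(I/Q) = 10.71600 × (23/352.5280) = 0.699.
0 < η < 1 ⇒ necessity.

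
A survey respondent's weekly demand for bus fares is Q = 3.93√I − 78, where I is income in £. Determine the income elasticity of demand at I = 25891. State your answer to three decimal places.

At I = 25891: Q = 554.364.
dQ/dI = 3.93/(2√I) = 0.012212 at this income.
η = (dQ/dI)·(I/Q) = 0.012212 × (25891/554.364) = 0.570.

0.570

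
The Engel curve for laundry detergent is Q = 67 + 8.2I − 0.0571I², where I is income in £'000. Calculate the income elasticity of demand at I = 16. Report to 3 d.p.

0.555

At I = 16: Q = 183.5824.
dQ/dI = 8.2 − 0.1142I = 6.37280.
η = (dQ/dI)·(I/Q) = 6.37280 × (16/183.5824) = 0.555.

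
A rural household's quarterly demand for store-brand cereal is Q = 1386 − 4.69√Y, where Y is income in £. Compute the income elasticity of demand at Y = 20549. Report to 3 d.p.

-0.471

At Y = 20549: Q = 713.692.
dQ/dY = -4.69/(2√Y) = -0.0163587 at this income.
η = (dQ/dY)·(Y/Q) = -0.0163587 × (20549/713.692) = -0.471.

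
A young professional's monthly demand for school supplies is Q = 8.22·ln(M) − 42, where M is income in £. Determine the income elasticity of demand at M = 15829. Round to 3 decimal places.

At M = 15829: Q = 37.484.
dQ/dM = 8.22/M = 0.0005193 at this income.
η = (dQ/dM)·(M/Q) = 0.0005193 × (15829/37.484) = 0.219.

0.219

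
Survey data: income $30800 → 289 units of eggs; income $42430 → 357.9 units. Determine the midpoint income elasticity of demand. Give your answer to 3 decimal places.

0.671

ΔQ = 357.9 − 289 = 68.9; midpoint Q̄ = (289 + 357.9)/2 = 323.45.
ΔI = 42430 − 30800 = 11630; midpoint Ī = (30800 + 42430)/2 = 36615.
η = (ΔQ/Q̄) ÷ (ΔI/Ī) = (68.9/323.45) ÷ (11630/36615) = 0.671.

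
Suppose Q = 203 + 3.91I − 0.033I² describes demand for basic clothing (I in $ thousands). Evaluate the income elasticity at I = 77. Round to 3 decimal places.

At I = 77: Q = 308.4130.
dQ/dI = 3.91 − 0.066I = -1.17200.
η = (dQ/dI)·(I/Q) = -1.17200 × (77/308.4130) = -0.293.

-0.293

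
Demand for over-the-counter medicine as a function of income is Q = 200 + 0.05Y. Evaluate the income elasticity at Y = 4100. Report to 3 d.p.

0.506

At Y = 4100: Q = 405.000.
dQ/dY = 0.05.
η = (dQ/dY)·(Y/Q) = 0.05 × (4100/405.000) = 0.506.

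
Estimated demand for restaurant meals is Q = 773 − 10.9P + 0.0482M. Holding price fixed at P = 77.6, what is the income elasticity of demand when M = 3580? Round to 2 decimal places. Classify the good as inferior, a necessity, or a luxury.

At P = 77.6, M = 3580: Q = 99.716.
Holding P constant, ∂Q/∂M = 0.0482.
η_M = (∂Q/∂M)·(M/Q) = 0.0482 × (3580/99.716) = 1.73.
Since η > 1, this is a luxury.

1.73 (luxury)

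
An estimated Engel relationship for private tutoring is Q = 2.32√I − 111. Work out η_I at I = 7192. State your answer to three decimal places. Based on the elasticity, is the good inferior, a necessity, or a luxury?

At I = 7192: Q = 85.749.
dQ/dI = 2.32/(2√I) = 0.0136783 at this income.
η = (dQ/dI)·(I/Q) = 0.0136783 × (7192/85.749) = 1.147.
Since η > 1, the good is a luxury.

1.147 (luxury)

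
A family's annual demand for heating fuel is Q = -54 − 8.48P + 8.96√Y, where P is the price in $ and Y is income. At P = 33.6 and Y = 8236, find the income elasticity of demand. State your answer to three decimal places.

0.857

At P = 33.6, Y = 8236: Q = 474.214.
Holding P constant, ∂Q/∂Y = 8.96/(2√Y) = 0.0493651.
η_Y = (∂Q/∂Y)·(Y/Q) = 0.0493651 × (8236/474.214) = 0.857.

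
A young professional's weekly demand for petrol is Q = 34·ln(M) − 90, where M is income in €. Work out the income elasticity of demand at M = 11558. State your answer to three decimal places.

At M = 11558: Q = 228.075.
dQ/dM = 34/M = 0.00294169 at this income.
η = (dQ/dM)·(M/Q) = 0.00294169 × (11558/228.075) = 0.149.

0.149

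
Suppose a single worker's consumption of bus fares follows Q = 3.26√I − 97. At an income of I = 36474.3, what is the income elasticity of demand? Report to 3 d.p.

At I = 36474.3: Q = 525.603.
dQ/dI = 3.26/(2√I) = 0.00853482 at this income.
η = (dQ/dI)·(I/Q) = 0.00853482 × (36474.3/525.603) = 0.592.

0.592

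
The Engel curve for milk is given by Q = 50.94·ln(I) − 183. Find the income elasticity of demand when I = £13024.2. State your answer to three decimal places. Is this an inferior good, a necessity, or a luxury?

0.170 (necessity)

At I = 13024.2: Q = 299.634.
dQ/dI = 50.94/I = 0.00391118 at this income.
η = (dQ/dI)·(I/Q) = 0.00391118 × (13024.2/299.634) = 0.170.
Since 0 < η < 1, the good is a necessity.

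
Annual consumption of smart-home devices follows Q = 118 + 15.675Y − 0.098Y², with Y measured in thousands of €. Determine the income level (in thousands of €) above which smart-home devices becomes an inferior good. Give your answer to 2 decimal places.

79.97

dQ/dY = 15.675 − 0.196Y.
The good is inferior where dQ/dY < 0. Setting dQ/dY = 0 gives Y = 15.675 / 0.196 = 79.97.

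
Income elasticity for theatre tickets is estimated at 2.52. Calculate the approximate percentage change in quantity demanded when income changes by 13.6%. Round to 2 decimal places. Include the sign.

%ΔQ ≈ η × %ΔI = 2.52 × 13.6% = 34.27%.

34.27%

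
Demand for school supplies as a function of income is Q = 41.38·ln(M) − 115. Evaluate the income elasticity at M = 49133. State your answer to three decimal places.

At M = 49133: Q = 331.999.
dQ/dM = 41.38/M = 0.000842204 at this income.
η = (dQ/dM)·(M/Q) = 0.000842204 × (49133/331.999) = 0.125.

0.125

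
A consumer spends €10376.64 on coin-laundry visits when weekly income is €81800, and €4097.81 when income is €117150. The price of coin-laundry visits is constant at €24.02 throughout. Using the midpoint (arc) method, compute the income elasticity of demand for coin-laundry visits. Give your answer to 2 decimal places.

-2.44

With a constant price, Q₁ = 10376.64/24.02 = 432.000 and Q₂ = 4097.81/24.02 = 170.600 (equivalently, work directly with expenditure since P cancels).
Midpoint %ΔQ = (4097.81 − 10376.64)/7237.23 = -0.86757; midpoint %ΔI = (117150 − 81800)/99475 = 0.35537.
η = -0.86757 / 0.35537 = -2.44.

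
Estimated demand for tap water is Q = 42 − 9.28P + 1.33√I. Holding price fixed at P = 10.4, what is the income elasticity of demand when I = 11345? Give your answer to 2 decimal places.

At P = 10.4, I = 11345: Q = 87.150.
Holding P constant, ∂Q/∂I = 1.33/(2√I) = 0.00624337.
η_I = (∂Q/∂I)·(I/Q) = 0.00624337 × (11345/87.150) = 0.81.

0.81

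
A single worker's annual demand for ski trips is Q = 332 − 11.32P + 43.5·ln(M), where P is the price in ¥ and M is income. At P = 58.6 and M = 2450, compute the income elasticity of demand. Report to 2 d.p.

At P = 58.6, M = 2450: Q = 8.115.
Holding P constant, ∂Q/∂M = 43.5/M = 0.0177551.
η_M = (∂Q/∂M)·(M/Q) = 0.0177551 × (2450/8.115) = 5.36.

5.36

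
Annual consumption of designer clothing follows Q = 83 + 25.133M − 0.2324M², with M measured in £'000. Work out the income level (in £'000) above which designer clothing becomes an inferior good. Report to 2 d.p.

dQ/dM = 25.133 − 0.4648M.
The good is inferior where dQ/dM < 0. Setting dQ/dM = 0 gives M = 25.133 / 0.4648 = 54.07.

54.07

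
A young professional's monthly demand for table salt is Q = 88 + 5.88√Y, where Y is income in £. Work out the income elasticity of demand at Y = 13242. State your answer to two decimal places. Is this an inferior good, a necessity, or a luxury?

0.44 (necessity)

At Y = 13242: Q = 764.634.
dQ/dY = 5.88/(2√Y) = 0.0255488 at this income.
η = (dQ/dY)·(Y/Q) = 0.0255488 × (13242/764.634) = 0.44.
Since 0 < η < 1, the good is a necessity.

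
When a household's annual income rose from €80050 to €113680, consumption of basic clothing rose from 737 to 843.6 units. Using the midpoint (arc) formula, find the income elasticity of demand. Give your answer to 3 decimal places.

ΔQ = 843.6 − 737 = 106.6; midpoint Q̄ = (737 + 843.6)/2 = 790.3.
ΔI = 113680 − 80050 = 33630; midpoint Ī = (80050 + 113680)/2 = 96865.
η = (ΔQ/Q̄) ÷ (ΔI/Ī) = (106.6/790.3) ÷ (33630/96865) = 0.389.

0.389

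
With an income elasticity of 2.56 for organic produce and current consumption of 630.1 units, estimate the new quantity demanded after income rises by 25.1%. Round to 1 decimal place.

1035.0

%ΔQ ≈ η × %ΔI = 2.56 × 25.1% = 64.256%.
New Q ≈ 630.1 × (1 + 0.64256) = 1035.0.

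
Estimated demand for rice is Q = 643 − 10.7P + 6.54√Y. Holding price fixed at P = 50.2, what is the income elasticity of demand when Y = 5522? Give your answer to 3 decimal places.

0.411

At P = 50.2, Y = 5522: Q = 591.848.
Holding P constant, ∂Q/∂Y = 6.54/(2√Y) = 0.0440047.
η_Y = (∂Q/∂Y)·(Y/Q) = 0.0440047 × (5522/591.848) = 0.411.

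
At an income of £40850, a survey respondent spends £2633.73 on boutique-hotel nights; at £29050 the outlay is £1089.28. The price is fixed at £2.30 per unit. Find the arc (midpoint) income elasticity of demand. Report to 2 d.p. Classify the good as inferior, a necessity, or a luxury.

2.46 (luxury)

With a constant price, Q₁ = 2633.73/2.30 = 1145.100 and Q₂ = 1089.28/2.30 = 473.600 (equivalently, work directly with expenditure since P cancels).
Midpoint %ΔQ = (1089.28 − 2633.73)/1861.51 = -0.82968; midpoint %ΔI = (29050 − 40850)/34950 = -0.33763.
η = -0.82968 / -0.33763 = 2.46.
η > 1 ⇒ luxury.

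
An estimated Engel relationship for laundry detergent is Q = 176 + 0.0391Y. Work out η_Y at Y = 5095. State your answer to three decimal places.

At Y = 5095: Q = 375.215.
dQ/dY = 0.0391.
η = (dQ/dY)·(Y/Q) = 0.0391 × (5095/375.215) = 0.531.

0.531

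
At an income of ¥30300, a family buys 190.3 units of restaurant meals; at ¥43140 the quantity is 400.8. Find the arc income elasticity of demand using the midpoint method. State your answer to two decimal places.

ΔQ = 400.8 − 190.3 = 210.5; midpoint Q̄ = (190.3 + 400.8)/2 = 295.55.
ΔI = 43140 − 30300 = 12840; midpoint Ī = (30300 + 43140)/2 = 36720.
η = (ΔQ/Q̄) ÷ (ΔI/Ī) = (210.5/295.55) ÷ (12840/36720) = 2.04.

2.04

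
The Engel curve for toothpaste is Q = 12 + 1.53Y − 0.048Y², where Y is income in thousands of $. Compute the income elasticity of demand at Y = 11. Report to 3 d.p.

At Y = 11: Q = 23.0220.
dQ/dY = 1.53 − 0.096Y = 0.47400.
η = (dQ/dY)·(Y/Q) = 0.47400 × (11/23.0220) = 0.226.

0.226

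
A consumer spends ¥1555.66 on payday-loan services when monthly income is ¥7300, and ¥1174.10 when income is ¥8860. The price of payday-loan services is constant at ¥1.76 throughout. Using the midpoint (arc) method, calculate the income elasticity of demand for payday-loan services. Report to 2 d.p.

With a constant price, Q₁ = 1555.66/1.76 = 883.898 and Q₂ = 1174.10/1.76 = 667.102 (equivalently, work directly with expenditure since P cancels).
Midpoint %ΔQ = (1174.10 − 1555.66)/1364.88 = -0.27956; midpoint %ΔI = (8860 − 7300)/8080 = 0.19307.
η = -0.27956 / 0.19307 = -1.45.

-1.45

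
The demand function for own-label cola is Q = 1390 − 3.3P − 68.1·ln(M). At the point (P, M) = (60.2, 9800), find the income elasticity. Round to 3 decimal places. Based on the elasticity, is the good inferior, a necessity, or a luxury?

-0.120 (inferior good)

At P = 60.2, M = 9800: Q = 565.492.
Holding P constant, ∂Q/∂M = -68.1/M = -0.00694898.
η_M = (∂Q/∂M)·(M/Q) = -0.00694898 × (9800/565.492) = -0.120.
Since η < 0, this is an inferior good.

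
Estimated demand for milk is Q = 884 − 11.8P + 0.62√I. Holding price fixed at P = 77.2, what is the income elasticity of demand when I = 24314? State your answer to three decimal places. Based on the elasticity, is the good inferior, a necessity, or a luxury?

0.693 (necessity)

At P = 77.2, I = 24314: Q = 69.716.
Holding P constant, ∂Q/∂I = 0.62/(2√I) = 0.00198808.
η_I = (∂Q/∂I)·(I/Q) = 0.00198808 × (24314/69.716) = 0.693.
Since 0 < η < 1, this is a necessity.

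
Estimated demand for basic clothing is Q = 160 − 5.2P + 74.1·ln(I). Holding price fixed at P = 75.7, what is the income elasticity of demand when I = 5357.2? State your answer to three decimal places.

0.184

At P = 75.7, I = 5357.2: Q = 402.597.
Holding P constant, ∂Q/∂I = 74.1/I = 0.0138319.
η_I = (∂Q/∂I)·(I/Q) = 0.0138319 × (5357.2/402.597) = 0.184.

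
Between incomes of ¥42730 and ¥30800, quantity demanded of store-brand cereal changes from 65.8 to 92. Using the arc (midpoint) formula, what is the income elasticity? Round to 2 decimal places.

-1.02

ΔQ = 92 − 65.8 = 26.2; midpoint Q̄ = (65.8 + 92)/2 = 78.9.
ΔI = 30800 − 42730 = -11930; midpoint Ī = (42730 + 30800)/2 = 36765.
η = (ΔQ/Q̄) ÷ (ΔI/Ī) = (26.2/78.9) ÷ (-11930/36765) = -1.02.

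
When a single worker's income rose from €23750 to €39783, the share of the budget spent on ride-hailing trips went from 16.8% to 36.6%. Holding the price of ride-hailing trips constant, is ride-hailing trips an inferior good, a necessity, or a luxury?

luxury

The budget share rises as income rises, so η > 1.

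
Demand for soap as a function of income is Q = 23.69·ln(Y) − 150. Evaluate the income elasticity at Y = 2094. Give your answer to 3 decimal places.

0.760

At Y = 2094: Q = 31.153.
dQ/dY = 23.69/Y = 0.0113133 at this income.
η = (dQ/dY)·(Y/Q) = 0.0113133 × (2094/31.153) = 0.760.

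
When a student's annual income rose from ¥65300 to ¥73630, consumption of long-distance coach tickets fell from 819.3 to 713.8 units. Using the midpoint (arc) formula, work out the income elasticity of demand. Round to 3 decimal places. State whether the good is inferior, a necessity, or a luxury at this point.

-1.148 (inferior good)

ΔQ = 713.8 − 819.3 = -105.5; midpoint Q̄ = (819.3 + 713.8)/2 = 766.55.
ΔI = 73630 − 65300 = 8330; midpoint Ī = (65300 + 73630)/2 = 69465.
η = (ΔQ/Q̄) ÷ (ΔI/Ī) = (-105.5/766.55) ÷ (8330/69465) = -1.148.
η < 0 ⇒ inferior good.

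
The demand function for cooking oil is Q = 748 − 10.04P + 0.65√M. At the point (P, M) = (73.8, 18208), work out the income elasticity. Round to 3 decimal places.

0.463

At P = 73.8, M = 18208: Q = 94.757.
Holding P constant, ∂Q/∂M = 0.65/(2√M) = 0.00240853.
η_M = (∂Q/∂M)·(M/Q) = 0.00240853 × (18208/94.757) = 0.463.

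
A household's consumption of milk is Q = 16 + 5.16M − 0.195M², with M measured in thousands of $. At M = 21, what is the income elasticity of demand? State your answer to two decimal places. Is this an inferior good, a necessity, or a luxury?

-1.66 (inferior good)

At M = 21: Q = 38.3650.
dQ/dM = 5.16 − 0.39M = -3.03000.
η = (dQ/dM)·(M/Q) = -3.03000 × (21/38.3650) = -1.66.
η < 0 ⇒ inferior good.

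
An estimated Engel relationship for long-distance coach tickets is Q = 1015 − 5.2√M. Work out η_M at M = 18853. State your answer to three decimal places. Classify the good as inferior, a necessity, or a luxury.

At M = 18853: Q = 301.008.
dQ/dM = -5.2/(2√M) = -0.0189358 at this income.
η = (dQ/dM)·(M/Q) = -0.0189358 × (18853/301.008) = -1.186.
Since η < 0, the good is an inferior good.

-1.186 (inferior good)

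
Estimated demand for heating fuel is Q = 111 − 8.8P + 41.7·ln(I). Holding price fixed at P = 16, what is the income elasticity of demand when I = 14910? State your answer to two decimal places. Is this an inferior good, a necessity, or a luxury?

0.11 (necessity)

At P = 16, I = 14910: Q = 370.928.
Holding P constant, ∂Q/∂I = 41.7/I = 0.00279678.
η_I = (∂Q/∂I)·(I/Q) = 0.00279678 × (14910/370.928) = 0.11.
Since 0 < η < 1, this is a necessity.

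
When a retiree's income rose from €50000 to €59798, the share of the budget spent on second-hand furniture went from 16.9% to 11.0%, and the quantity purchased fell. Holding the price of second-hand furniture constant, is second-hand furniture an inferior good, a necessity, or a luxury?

inferior good

Quantity demanded falls as income rises, so η < 0.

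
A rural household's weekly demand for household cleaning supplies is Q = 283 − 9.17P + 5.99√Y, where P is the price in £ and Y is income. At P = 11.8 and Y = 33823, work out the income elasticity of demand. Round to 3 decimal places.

At P = 11.8, Y = 33823: Q = 1276.417.
Holding P constant, ∂Q/∂Y = 5.99/(2√Y) = 0.0162851.
η_Y = (∂Q/∂Y)·(Y/Q) = 0.0162851 × (33823/1276.417) = 0.432.

0.432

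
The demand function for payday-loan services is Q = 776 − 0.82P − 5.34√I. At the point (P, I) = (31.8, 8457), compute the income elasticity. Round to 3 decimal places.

At P = 31.8, I = 8457: Q = 258.847.
Holding P constant, ∂Q/∂I = -5.34/(2√I) = -0.0290337.
η_I = (∂Q/∂I)·(I/Q) = -0.0290337 × (8457/258.847) = -0.949.

-0.949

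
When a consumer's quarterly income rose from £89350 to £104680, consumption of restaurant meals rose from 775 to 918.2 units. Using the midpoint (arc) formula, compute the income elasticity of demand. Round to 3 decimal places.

1.070

ΔQ = 918.2 − 775 = 143.2; midpoint Q̄ = (775 + 918.2)/2 = 846.6.
ΔI = 104680 − 89350 = 15330; midpoint Ī = (89350 + 104680)/2 = 97015.
η = (ΔQ/Q̄) ÷ (ΔI/Ī) = (143.2/846.6) ÷ (15330/97015) = 1.070.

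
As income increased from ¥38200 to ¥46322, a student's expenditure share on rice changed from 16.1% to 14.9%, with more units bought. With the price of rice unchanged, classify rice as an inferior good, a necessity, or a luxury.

necessity

Quantity rises but the budget share falls as income rises, so 0 < η < 1.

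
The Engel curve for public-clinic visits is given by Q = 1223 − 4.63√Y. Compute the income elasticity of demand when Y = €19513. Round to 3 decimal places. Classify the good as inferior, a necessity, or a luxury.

-0.561 (inferior good)

At Y = 19513: Q = 576.240.
dQ/dY = -4.63/(2√Y) = -0.0165725 at this income.
η = (dQ/dY)·(Y/Q) = -0.0165725 × (19513/576.240) = -0.561.
Since η < 0, the good is an inferior good.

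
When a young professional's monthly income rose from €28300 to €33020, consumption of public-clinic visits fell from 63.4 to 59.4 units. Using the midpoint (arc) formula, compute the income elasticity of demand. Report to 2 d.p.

-0.42

ΔQ = 59.4 − 63.4 = -4; midpoint Q̄ = (63.4 + 59.4)/2 = 61.4.
ΔI = 33020 − 28300 = 4720; midpoint Ī = (28300 + 33020)/2 = 30660.
η = (ΔQ/Q̄) ÷ (ΔI/Ī) = (-4/61.4) ÷ (4720/30660) = -0.42.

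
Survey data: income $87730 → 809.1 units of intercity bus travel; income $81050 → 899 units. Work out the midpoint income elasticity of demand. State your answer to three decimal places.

-1.330

ΔQ = 899 − 809.1 = 89.9; midpoint Q̄ = (809.1 + 899)/2 = 854.05.
ΔI = 81050 − 87730 = -6680; midpoint Ī = (87730 + 81050)/2 = 84390.
η = (ΔQ/Q̄) ÷ (ΔI/Ī) = (89.9/854.05) ÷ (-6680/84390) = -1.330.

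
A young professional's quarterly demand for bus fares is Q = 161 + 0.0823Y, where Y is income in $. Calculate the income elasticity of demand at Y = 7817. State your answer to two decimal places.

At Y = 7817: Q = 804.339.
dQ/dY = 0.0823.
η = (dQ/dY)·(Y/Q) = 0.0823 × (7817/804.339) = 0.80.

0.80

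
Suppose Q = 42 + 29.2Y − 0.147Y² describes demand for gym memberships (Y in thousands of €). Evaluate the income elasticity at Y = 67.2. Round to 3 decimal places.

0.473

At Y = 67.2: Q = 1340.4115.
dQ/dY = 29.2 − 0.294Y = 9.44320.
η = (dQ/dY)·(Y/Q) = 9.44320 × (67.2/1340.4115) = 0.473.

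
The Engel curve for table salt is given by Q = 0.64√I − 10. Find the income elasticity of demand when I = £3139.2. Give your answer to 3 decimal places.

0.693

At I = 3139.2: Q = 25.858.
dQ/dI = 0.64/(2√I) = 0.00571137 at this income.
η = (dQ/dI)·(I/Q) = 0.00571137 × (3139.2/25.858) = 0.693.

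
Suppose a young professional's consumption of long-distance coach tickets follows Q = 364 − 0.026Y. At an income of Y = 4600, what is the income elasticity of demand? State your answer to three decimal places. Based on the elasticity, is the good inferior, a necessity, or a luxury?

At Y = 4600: Q = 244.400.
dQ/dY = −0.026.
η = (dQ/dY)·(Y/Q) = -0.026 × (4600/244.400) = -0.489.
Since η < 0, the good is an inferior good.

-0.489 (inferior good)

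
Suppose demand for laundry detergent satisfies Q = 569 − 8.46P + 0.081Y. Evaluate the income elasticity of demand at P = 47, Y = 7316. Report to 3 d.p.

0.776

At P = 47, Y = 7316: Q = 763.976.
Holding P constant, ∂Q/∂Y = 0.081.
η_Y = (∂Q/∂Y)·(Y/Q) = 0.081 × (7316/763.976) = 0.776.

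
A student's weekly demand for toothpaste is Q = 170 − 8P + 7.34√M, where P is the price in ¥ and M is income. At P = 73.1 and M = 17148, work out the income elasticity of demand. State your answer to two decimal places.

At P = 73.1, M = 17148: Q = 546.376.
Holding P constant, ∂Q/∂M = 7.34/(2√M) = 0.0280259.
η_M = (∂Q/∂M)·(M/Q) = 0.0280259 × (17148/546.376) = 0.88.

0.88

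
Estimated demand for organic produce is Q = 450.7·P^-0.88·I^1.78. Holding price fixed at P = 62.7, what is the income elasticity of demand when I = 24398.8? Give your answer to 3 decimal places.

1.780

For a multiplicative demand Q = A·P^α·I^β, the income elasticity is β everywhere.
Here β = 1.78, so η = 1.780.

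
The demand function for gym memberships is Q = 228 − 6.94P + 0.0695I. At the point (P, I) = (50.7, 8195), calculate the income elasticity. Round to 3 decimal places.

At P = 50.7, I = 8195: Q = 445.694.
Holding P constant, ∂Q/∂I = 0.0695.
η_I = (∂Q/∂I)·(I/Q) = 0.0695 × (8195/445.694) = 1.278.

1.278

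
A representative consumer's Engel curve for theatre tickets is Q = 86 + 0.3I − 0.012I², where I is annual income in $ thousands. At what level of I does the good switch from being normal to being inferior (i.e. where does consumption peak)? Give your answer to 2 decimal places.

12.50

dQ/dI = 0.3 − 0.024I.
The good is inferior where dQ/dI < 0. Setting dQ/dI = 0 gives I = 0.3 / 0.024 = 12.50.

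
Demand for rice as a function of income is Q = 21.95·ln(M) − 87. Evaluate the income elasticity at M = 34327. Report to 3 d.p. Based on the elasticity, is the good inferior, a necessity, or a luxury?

0.154 (necessity)

At M = 34327: Q = 142.239.
dQ/dM = 21.95/M = 0.000639438 at this income.
η = (dQ/dM)·(M/Q) = 0.000639438 × (34327/142.239) = 0.154.
Since 0 < η < 1, the good is a necessity.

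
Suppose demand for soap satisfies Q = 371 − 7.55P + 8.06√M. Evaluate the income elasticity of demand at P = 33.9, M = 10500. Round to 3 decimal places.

At P = 33.9, M = 10500: Q = 940.959.
Holding P constant, ∂Q/∂M = 8.06/(2√M) = 0.0393288.
η_M = (∂Q/∂M)·(M/Q) = 0.0393288 × (10500/940.959) = 0.439.

0.439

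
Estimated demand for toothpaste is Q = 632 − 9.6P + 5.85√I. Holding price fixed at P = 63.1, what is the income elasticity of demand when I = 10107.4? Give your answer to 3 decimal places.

0.479

At P = 63.1, I = 10107.4: Q = 614.373.
Holding P constant, ∂Q/∂I = 5.85/(2√I) = 0.0290942.
η_I = (∂Q/∂I)·(I/Q) = 0.0290942 × (10107.4/614.373) = 0.479.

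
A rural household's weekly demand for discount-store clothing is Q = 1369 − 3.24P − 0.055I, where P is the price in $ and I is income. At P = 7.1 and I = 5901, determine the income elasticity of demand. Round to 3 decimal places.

At P = 7.1, I = 5901: Q = 1021.441.
Holding P constant, ∂Q/∂I = −0.055.
η_I = (∂Q/∂I)·(I/Q) = -0.055 × (5901/1021.441) = -0.318.

-0.318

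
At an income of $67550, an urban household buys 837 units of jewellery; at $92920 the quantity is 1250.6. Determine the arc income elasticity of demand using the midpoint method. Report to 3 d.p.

1.253

ΔQ = 1250.6 − 837 = 413.6; midpoint Q̄ = (837 + 1250.6)/2 = 1043.8.
ΔI = 92920 − 67550 = 25370; midpoint Ī = (67550 + 92920)/2 = 80235.
η = (ΔQ/Q̄) ÷ (ΔI/Ī) = (413.6/1043.8) ÷ (25370/80235) = 1.253.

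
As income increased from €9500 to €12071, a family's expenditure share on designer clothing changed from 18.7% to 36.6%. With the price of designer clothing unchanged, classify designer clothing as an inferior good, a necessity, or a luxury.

The budget share rises as income rises, so η > 1.

luxury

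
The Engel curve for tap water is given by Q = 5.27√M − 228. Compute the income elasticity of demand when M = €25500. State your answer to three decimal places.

At M = 25500: Q = 613.552.
dQ/dM = 5.27/(2√M) = 0.016501 at this income.
η = (dQ/dM)·(M/Q) = 0.016501 × (25500/613.552) = 0.686.

0.686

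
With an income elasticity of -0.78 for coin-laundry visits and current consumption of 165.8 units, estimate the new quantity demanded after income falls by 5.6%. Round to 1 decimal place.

%ΔQ ≈ η × %ΔI = -0.78 × (-5.6%) = 4.368%.
New Q ≈ 165.8 × (1 + 0.04368) = 173.0.

173.0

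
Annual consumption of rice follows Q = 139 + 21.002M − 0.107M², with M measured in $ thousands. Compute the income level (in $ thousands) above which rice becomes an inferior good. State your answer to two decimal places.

98.14

dQ/dM = 21.002 − 0.214M.
The good is inferior where dQ/dM < 0. Setting dQ/dM = 0 gives M = 21.002 / 0.214 = 98.14.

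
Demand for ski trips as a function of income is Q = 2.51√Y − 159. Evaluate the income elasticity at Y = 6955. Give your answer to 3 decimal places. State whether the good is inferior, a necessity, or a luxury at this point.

2.080 (luxury)

At Y = 6955: Q = 50.326.
dQ/dY = 2.51/(2√Y) = 0.0150486 at this income.
η = (dQ/dY)·(Y/Q) = 0.0150486 × (6955/50.326) = 2.080.
Since η > 1, the good is a luxury.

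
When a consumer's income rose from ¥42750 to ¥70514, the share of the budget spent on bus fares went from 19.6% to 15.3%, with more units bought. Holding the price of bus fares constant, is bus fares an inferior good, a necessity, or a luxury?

necessity

Quantity rises but the budget share falls as income rises, so 0 < η < 1.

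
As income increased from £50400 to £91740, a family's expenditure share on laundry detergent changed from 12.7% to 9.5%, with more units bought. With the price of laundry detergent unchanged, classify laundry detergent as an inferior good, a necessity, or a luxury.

necessity

Quantity rises but the budget share falls as income rises, so 0 < η < 1.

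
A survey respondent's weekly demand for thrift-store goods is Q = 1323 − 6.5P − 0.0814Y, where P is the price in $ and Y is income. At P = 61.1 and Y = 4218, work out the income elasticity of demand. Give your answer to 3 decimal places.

-0.589

At P = 61.1, Y = 4218: Q = 582.505.
Holding P constant, ∂Q/∂Y = −0.0814.
η_Y = (∂Q/∂Y)·(Y/Q) = -0.0814 × (4218/582.505) = -0.589.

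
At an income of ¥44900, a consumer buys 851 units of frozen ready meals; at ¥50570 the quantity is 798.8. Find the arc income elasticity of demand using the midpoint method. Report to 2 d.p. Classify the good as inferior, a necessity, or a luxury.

-0.53 (inferior good)

ΔQ = 798.8 − 851 = -52.2; midpoint Q̄ = (851 + 798.8)/2 = 824.9.
ΔI = 50570 − 44900 = 5670; midpoint Ī = (44900 + 50570)/2 = 47735.
η = (ΔQ/Q̄) ÷ (ΔI/Ī) = (-52.2/824.9) ÷ (5670/47735) = -0.53.
η < 0 ⇒ inferior good.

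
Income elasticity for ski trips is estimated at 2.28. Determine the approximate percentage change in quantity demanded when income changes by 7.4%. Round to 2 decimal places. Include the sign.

%ΔQ ≈ η × %ΔI = 2.28 × 7.4% = 16.87%.

16.87%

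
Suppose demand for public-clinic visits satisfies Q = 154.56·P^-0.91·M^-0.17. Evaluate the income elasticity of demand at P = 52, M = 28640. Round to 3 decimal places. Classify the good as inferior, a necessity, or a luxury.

For a multiplicative demand Q = A·P^α·M^β, the income elasticity is β everywhere.
Here β = -0.17, so η = -0.170.
Since η < 0, this is an inferior good.

-0.170 (inferior good)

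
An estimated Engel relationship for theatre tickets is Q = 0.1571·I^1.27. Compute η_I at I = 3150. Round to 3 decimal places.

For Q = A·I^β the income elasticity is constant and equal to β.
Here β = 1.27, so η = 1.270.

1.270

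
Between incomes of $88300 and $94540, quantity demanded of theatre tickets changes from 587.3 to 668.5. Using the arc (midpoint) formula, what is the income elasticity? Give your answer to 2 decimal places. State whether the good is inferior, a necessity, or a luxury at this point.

1.89 (luxury)

ΔQ = 668.5 − 587.3 = 81.2; midpoint Q̄ = (587.3 + 668.5)/2 = 627.9.
ΔI = 94540 − 88300 = 6240; midpoint Ī = (88300 + 94540)/2 = 91420.
η = (ΔQ/Q̄) ÷ (ΔI/Ī) = (81.2/627.9) ÷ (6240/91420) = 1.89.
η > 1 ⇒ luxury.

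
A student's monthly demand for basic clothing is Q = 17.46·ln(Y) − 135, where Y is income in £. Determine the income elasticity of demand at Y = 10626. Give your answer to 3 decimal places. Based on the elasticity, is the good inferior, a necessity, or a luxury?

0.650 (necessity)

At Y = 10626: Q = 26.873.
dQ/dY = 17.46/Y = 0.00164314 at this income.
η = (dQ/dY)·(Y/Q) = 0.00164314 × (10626/26.873) = 0.650.
Since 0 < η < 1, the good is a necessity.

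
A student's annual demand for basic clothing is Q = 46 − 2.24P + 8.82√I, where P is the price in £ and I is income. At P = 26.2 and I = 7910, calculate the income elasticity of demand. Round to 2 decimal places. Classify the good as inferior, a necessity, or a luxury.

0.51 (necessity)

At P = 26.2, I = 7910: Q = 771.747.
Holding P constant, ∂Q/∂I = 8.82/(2√I) = 0.049585.
η_I = (∂Q/∂I)·(I/Q) = 0.049585 × (7910/771.747) = 0.51.
Since 0 < η < 1, this is a necessity.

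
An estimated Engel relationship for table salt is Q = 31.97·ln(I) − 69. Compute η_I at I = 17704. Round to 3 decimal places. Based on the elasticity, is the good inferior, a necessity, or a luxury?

0.131 (necessity)

At I = 17704: Q = 243.716.
dQ/dI = 31.97/I = 0.00180581 at this income.
η = (dQ/dI)·(I/Q) = 0.00180581 × (17704/243.716) = 0.131.
Since 0 < η < 1, the good is a necessity.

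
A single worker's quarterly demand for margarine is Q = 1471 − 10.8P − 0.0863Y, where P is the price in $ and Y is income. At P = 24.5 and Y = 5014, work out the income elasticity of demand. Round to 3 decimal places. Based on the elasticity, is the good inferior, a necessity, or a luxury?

-0.559 (inferior good)

At P = 24.5, Y = 5014: Q = 773.692.
Holding P constant, ∂Q/∂Y = −0.0863.
η_Y = (∂Q/∂Y)·(Y/Q) = -0.0863 × (5014/773.692) = -0.559.
Since η < 0, this is an inferior good.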